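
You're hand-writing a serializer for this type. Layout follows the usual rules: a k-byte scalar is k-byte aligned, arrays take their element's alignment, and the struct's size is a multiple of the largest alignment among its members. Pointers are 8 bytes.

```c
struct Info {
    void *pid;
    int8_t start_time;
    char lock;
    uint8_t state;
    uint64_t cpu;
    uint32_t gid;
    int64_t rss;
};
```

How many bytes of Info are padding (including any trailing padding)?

0..8  pid  (8B, 8-aligned)
8..9  start_time  (1B, 1-aligned)
9..10  lock  (1B, 1-aligned)
10..11  state  (1B, 1-aligned)
11..16  -- padding (5B)
16..24  cpu  (8B, 8-aligned)
24..28  gid  (4B, 4-aligned)
28..32  -- padding (4B)
32..40  rss  (8B, 8-aligned)
sizeof = 40, alignof = 8
data bytes 31, size 40 → padding 9

9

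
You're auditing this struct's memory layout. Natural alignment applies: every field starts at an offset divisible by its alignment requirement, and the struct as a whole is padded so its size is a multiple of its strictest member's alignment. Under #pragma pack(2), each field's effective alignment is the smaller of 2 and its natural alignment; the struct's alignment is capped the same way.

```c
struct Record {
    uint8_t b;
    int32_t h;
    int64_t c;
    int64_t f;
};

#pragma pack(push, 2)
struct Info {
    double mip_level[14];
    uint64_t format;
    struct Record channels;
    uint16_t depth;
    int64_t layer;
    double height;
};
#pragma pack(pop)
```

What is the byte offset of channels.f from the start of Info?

Record: b at 0 (size 1, align 1) → ends 1; pad 3 to align 4 for h; h at 4 (size 4, align 4) → ends 8; c at 8 (size 8, align 8) → ends 16; f at 16 (size 8, align 8) → ends 24; total 24 bytes, alignment 8
mip_level at 0 (size 112, align 2) → ends 112
format at 112 (size 8, align 2) → ends 120
channels at 120 (size 24, align 2) → ends 144
within Record: f at 16
120 + 16 = 136

136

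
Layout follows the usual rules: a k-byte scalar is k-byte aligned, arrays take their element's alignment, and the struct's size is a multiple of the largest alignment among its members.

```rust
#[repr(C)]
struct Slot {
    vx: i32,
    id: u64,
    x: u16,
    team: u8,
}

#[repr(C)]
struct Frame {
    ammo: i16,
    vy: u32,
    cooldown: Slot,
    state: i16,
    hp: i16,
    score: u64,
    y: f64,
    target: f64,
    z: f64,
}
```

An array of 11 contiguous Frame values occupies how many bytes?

Slot: vx at 0 (size 4, align 4) → ends 4; pad 4 to align 8 for id; id at 8 (size 8, align 8) → ends 16; x at 16 (size 2, align 2) → ends 18; team at 18 (size 1, align 1) → ends 19; tail pad 5 to reach multiple of 8; total 24 bytes, alignment 8
ammo at 0 (size 2, align 2) → ends 2
pad 2 to align 4 for vy
vy at 4 (size 4, align 4) → ends 8
cooldown at 8 (size 24, align 8) → ends 32
state at 32 (size 2, align 2) → ends 34
hp at 34 (size 2, align 2) → ends 36
pad 4 to align 8 for score
score at 40 (size 8, align 8) → ends 48
y at 48 (size 8, align 8) → ends 56
target at 56 (size 8, align 8) → ends 64
z at 64 (size 8, align 8) → ends 72
total 72 bytes, alignment 8
array of 11: 11 × 72 = 792

792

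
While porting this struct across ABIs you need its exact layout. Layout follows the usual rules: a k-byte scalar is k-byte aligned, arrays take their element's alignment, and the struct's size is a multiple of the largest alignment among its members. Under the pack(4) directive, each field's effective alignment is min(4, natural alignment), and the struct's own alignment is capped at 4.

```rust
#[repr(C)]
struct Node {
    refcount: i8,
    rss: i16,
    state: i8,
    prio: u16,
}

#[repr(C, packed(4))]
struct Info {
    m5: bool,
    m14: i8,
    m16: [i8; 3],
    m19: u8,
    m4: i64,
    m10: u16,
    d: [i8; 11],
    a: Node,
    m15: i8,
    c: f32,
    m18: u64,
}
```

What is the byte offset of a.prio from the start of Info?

Node: @0: refcount [1B, align 1] → 1; +1 pad (align 2); @2: rss [2B, align 2] → 4; @4: state [1B, align 1] → 5; +1 pad (align 2); @6: prio [2B, align 2] → 8; size 8, align 2
@0: m5 [1B, align 1] → 1
@1: m14 [1B, align 1] → 2
@2: m16 [3B, align 1] → 5
@5: m19 [1B, align 1] → 6
+2 pad (align 4)
@8: m4 [8B, align 4] → 16
@16: m10 [2B, align 2] → 18
@18: d [11B, align 1] → 29
+1 pad (align 2)
@30: a [8B, align 2] → 38
within Node: prio at 6
30 + 6 = 36

36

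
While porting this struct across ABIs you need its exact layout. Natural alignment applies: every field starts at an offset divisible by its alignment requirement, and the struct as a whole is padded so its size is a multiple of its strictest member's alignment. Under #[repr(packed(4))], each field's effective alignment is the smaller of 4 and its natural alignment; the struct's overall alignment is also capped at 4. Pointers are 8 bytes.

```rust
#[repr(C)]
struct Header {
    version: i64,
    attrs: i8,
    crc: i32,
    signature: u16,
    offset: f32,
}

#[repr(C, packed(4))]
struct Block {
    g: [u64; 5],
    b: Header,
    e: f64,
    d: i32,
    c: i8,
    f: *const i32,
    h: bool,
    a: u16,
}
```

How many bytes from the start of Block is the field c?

76

Header: 0..8  version  (8B, 8-aligned); 8..9  attrs  (1B, 1-aligned); 9..12  -- padding (3B); 12..16  crc  (4B, 4-aligned); 16..18  signature  (2B, 2-aligned); 18..20  -- padding (2B); 20..24  offset  (4B, 4-aligned); sizeof = 24, alignof = 8
0..40  g  (40B, 4-aligned)
40..64  b  (24B, 4-aligned)
64..72  e  (8B, 4-aligned)
72..76  d  (4B, 4-aligned)
76..77  c  (1B, 1-aligned)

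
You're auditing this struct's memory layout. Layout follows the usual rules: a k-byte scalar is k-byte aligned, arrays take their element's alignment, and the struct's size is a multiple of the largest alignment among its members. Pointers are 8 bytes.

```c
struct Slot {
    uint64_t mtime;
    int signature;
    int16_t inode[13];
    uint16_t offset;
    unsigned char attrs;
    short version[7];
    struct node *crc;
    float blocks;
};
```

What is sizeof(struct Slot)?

mtime at 0 (size 8, align 8) → ends 8
signature at 8 (size 4, align 4) → ends 12
inode at 12 (size 26, align 2) → ends 38
offset at 38 (size 2, align 2) → ends 40
attrs at 40 (size 1, align 1) → ends 41
pad 1 to align 2 for version
version at 42 (size 14, align 2) → ends 56
crc at 56 (size 8, align 8) → ends 64
blocks at 64 (size 4, align 4) → ends 68
tail pad 4 to reach multiple of 8
total 72 bytes, alignment 8

72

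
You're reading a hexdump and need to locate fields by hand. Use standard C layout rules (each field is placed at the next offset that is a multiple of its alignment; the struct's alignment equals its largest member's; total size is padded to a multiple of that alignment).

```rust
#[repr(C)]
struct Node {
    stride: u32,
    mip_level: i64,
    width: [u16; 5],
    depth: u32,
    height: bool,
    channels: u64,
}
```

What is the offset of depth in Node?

28

0..4  stride  (4B, 4-aligned)
4..8  -- padding (4B)
8..16  mip_level  (8B, 8-aligned)
16..26  width  (10B, 2-aligned)
26..28  -- padding (2B)
28..32  depth  (4B, 4-aligned)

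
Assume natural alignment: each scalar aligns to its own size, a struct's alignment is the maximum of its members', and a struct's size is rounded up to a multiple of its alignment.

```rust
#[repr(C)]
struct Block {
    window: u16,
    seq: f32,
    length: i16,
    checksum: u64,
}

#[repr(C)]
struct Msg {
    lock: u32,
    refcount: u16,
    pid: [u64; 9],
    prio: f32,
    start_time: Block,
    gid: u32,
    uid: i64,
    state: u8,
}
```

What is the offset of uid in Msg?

Block: @0: window [2B, align 2] → 2; +2 pad (align 4); @4: seq [4B, align 4] → 8; @8: length [2B, align 2] → 10; +6 pad (align 8); @16: checksum [8B, align 8] → 24; size 24, align 8
@0: lock [4B, align 4] → 4
@4: refcount [2B, align 2] → 6
+2 pad (align 8)
@8: pid [72B, align 8] → 80
@80: prio [4B, align 4] → 84
+4 pad (align 8)
@88: start_time [24B, align 8] → 112
@112: gid [4B, align 4] → 116
+4 pad (align 8)
@120: uid [8B, align 8] → 128

120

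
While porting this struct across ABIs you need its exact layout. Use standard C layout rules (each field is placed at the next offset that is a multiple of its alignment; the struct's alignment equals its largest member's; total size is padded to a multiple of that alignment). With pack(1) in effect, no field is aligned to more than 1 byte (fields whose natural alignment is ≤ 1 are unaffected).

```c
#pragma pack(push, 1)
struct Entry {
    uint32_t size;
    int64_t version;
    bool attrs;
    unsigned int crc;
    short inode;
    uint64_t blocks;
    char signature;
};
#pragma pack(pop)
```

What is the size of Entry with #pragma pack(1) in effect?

@0: size [4B, align 1] → 4
@4: version [8B, align 1] → 12
@12: attrs [1B, align 1] → 13
@13: crc [4B, align 1] → 17
@17: inode [2B, align 1] → 19
@19: blocks [8B, align 1] → 27
@27: signature [1B, align 1] → 28
size 28, align 1

28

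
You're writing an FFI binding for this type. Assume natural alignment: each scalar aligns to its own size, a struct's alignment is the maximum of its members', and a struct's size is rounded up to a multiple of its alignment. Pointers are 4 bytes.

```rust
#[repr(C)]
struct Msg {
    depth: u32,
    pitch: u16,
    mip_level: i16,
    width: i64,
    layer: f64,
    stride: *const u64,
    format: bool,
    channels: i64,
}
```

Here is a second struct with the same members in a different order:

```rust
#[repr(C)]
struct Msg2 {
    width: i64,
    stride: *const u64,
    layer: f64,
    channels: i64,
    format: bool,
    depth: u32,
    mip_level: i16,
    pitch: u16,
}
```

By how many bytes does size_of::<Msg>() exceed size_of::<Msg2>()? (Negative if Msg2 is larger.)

-8

@0: depth [4B, align 4] → 4
@4: pitch [2B, align 2] → 6
@6: mip_level [2B, align 2] → 8
@8: width [8B, align 8] → 16
@16: layer [8B, align 8] → 24
@24: stride [4B, align 4] → 28
@28: format [1B, align 1] → 29
+3 pad (align 8)
@32: channels [8B, align 8] → 40
size 40, align 8
— Msg2 —
@0: width [8B, align 8] → 8
@8: stride [4B, align 4] → 12
+4 pad (align 8)
@16: layer [8B, align 8] → 24
@24: channels [8B, align 8] → 32
@32: format [1B, align 1] → 33
+3 pad (align 4)
@36: depth [4B, align 4] → 40
@40: mip_level [2B, align 2] → 42
@42: pitch [2B, align 2] → 44
+4 tail pad (align 8)
size 48, align 8
40 − 48 = -8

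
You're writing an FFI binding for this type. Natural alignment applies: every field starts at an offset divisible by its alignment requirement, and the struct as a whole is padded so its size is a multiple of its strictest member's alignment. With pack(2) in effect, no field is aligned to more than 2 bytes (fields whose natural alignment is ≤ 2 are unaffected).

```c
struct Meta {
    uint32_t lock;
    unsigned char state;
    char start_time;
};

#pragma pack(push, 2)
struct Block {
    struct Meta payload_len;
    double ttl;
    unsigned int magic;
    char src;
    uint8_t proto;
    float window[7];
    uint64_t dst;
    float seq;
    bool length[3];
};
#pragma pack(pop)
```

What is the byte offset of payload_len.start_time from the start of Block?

5

Meta: @0: lock [4B, align 4] → 4; @4: state [1B, align 1] → 5; @5: start_time [1B, align 1] → 6; +2 tail pad (align 4); size 8, align 4
@0: payload_len [8B, align 2] → 8
within Meta: start_time at 5
0 + 5 = 5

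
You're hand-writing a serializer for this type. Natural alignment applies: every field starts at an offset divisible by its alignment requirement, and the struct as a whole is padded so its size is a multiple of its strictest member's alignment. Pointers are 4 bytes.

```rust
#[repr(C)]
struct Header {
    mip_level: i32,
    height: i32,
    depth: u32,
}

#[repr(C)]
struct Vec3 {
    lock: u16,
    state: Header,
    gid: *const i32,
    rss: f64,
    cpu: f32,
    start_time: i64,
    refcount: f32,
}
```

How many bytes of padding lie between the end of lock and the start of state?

2

Header: @0: mip_level [4B, align 4] → 4; @4: height [4B, align 4] → 8; @8: depth [4B, align 4] → 12; size 12, align 4
@0: lock [2B, align 2] → 2
+2 pad (align 4)
@4: state [12B, align 4] → 16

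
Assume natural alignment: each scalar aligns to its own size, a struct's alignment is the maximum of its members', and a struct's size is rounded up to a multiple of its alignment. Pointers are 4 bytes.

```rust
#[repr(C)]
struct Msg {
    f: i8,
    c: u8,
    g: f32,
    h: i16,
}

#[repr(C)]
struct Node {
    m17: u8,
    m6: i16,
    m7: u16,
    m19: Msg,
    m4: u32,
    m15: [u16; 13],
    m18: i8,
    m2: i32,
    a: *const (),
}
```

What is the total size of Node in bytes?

60

Msg: 0..1  f  (1B, 1-aligned); 1..2  c  (1B, 1-aligned); 2..4  -- padding (2B); 4..8  g  (4B, 4-aligned); 8..10  h  (2B, 2-aligned); 10..12  -- tail padding (2B); sizeof = 12, alignof = 4
0..1  m17  (1B, 1-aligned)
1..2  -- padding (1B)
2..4  m6  (2B, 2-aligned)
4..6  m7  (2B, 2-aligned)
6..8  -- padding (2B)
8..20  m19  (12B, 4-aligned)
20..24  m4  (4B, 4-aligned)
24..50  m15  (26B, 2-aligned)
50..51  m18  (1B, 1-aligned)
51..52  -- padding (1B)
52..56  m2  (4B, 4-aligned)
56..60  a  (4B, 4-aligned)
sizeof = 60, alignof = 4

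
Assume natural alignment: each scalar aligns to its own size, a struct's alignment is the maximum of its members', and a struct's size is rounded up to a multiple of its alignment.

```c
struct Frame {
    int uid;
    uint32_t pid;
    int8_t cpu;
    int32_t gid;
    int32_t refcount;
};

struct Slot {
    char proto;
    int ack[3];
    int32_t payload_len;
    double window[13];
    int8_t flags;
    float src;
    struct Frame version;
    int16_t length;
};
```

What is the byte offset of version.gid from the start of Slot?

148

Frame: @0: uid [4B, align 4] → 4; @4: pid [4B, align 4] → 8; @8: cpu [1B, align 1] → 9; +3 pad (align 4); @12: gid [4B, align 4] → 16; @16: refcount [4B, align 4] → 20; size 20, align 4
@0: proto [1B, align 1] → 1
+3 pad (align 4)
@4: ack [12B, align 4] → 16
@16: payload_len [4B, align 4] → 20
+4 pad (align 8)
@24: window [104B, align 8] → 128
@128: flags [1B, align 1] → 129
+3 pad (align 4)
@132: src [4B, align 4] → 136
@136: version [20B, align 4] → 156
within Frame: gid at 12
136 + 12 = 148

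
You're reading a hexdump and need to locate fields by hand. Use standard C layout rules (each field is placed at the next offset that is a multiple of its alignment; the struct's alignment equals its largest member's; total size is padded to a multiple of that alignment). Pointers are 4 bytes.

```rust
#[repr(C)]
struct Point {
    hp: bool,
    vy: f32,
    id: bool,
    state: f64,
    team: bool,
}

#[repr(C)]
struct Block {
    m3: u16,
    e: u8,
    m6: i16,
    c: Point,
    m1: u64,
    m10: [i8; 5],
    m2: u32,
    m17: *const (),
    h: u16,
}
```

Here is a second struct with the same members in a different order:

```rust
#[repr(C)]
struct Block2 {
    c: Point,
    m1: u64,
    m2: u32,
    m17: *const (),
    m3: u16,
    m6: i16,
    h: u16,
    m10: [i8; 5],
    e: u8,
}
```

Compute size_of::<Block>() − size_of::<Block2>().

8

Point: hp at 0 (size 1, align 1) → ends 1; pad 3 to align 4 for vy; vy at 4 (size 4, align 4) → ends 8; id at 8 (size 1, align 1) → ends 9; pad 7 to align 8 for state; state at 16 (size 8, align 8) → ends 24; team at 24 (size 1, align 1) → ends 25; tail pad 7 to reach multiple of 8; total 32 bytes, alignment 8
m3 at 0 (size 2, align 2) → ends 2
e at 2 (size 1, align 1) → ends 3
pad 1 to align 2 for m6
m6 at 4 (size 2, align 2) → ends 6
pad 2 to align 8 for c
c at 8 (size 32, align 8) → ends 40
m1 at 40 (size 8, align 8) → ends 48
m10 at 48 (size 5, align 1) → ends 53
pad 3 to align 4 for m2
m2 at 56 (size 4, align 4) → ends 60
m17 at 60 (size 4, align 4) → ends 64
h at 64 (size 2, align 2) → ends 66
tail pad 6 to reach multiple of 8
total 72 bytes, alignment 8
— Block2 —
c at 0 (size 32, align 8) → ends 32
m1 at 32 (size 8, align 8) → ends 40
m2 at 40 (size 4, align 4) → ends 44
m17 at 44 (size 4, align 4) → ends 48
m3 at 48 (size 2, align 2) → ends 50
m6 at 50 (size 2, align 2) → ends 52
h at 52 (size 2, align 2) → ends 54
m10 at 54 (size 5, align 1) → ends 59
e at 59 (size 1, align 1) → ends 60
tail pad 4 to reach multiple of 8
total 64 bytes, alignment 8
72 − 64 = 8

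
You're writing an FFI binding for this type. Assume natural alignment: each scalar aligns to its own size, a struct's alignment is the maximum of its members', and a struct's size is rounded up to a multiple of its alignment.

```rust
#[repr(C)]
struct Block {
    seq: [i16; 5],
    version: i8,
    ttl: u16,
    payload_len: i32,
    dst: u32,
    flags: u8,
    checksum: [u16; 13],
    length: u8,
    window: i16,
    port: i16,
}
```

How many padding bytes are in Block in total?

seq at 0 (size 10, align 2) → ends 10
version at 10 (size 1, align 1) → ends 11
pad 1 to align 2 for ttl
ttl at 12 (size 2, align 2) → ends 14
pad 2 to align 4 for payload_len
payload_len at 16 (size 4, align 4) → ends 20
dst at 20 (size 4, align 4) → ends 24
flags at 24 (size 1, align 1) → ends 25
pad 1 to align 2 for checksum
checksum at 26 (size 26, align 2) → ends 52
length at 52 (size 1, align 1) → ends 53
pad 1 to align 2 for window
window at 54 (size 2, align 2) → ends 56
port at 56 (size 2, align 2) → ends 58
tail pad 2 to reach multiple of 4
total 60 bytes, alignment 4
data bytes 53, size 60 → padding 7

7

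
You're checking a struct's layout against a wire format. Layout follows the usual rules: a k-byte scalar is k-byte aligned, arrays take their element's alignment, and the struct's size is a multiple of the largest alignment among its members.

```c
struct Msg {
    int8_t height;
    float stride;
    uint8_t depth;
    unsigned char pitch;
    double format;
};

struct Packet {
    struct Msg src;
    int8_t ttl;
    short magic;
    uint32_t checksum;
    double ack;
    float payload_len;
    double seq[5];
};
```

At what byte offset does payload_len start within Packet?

40

Msg: @0: height [1B, align 1] → 1; +3 pad (align 4); @4: stride [4B, align 4] → 8; @8: depth [1B, align 1] → 9; @9: pitch [1B, align 1] → 10; +6 pad (align 8); @16: format [8B, align 8] → 24; size 24, align 8
@0: src [24B, align 8] → 24
@24: ttl [1B, align 1] → 25
+1 pad (align 2)
@26: magic [2B, align 2] → 28
@28: checksum [4B, align 4] → 32
@32: ack [8B, align 8] → 40
@40: payload_len [4B, align 4] → 44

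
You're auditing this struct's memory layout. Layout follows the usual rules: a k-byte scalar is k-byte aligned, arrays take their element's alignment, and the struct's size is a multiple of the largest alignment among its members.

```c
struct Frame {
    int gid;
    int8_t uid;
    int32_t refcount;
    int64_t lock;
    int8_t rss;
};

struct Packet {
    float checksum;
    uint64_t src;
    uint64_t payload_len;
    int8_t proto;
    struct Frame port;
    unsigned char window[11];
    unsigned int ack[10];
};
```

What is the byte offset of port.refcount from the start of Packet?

Frame: 0..4  gid  (4B, 4-aligned); 4..5  uid  (1B, 1-aligned); 5..8  -- padding (3B); 8..12  refcount  (4B, 4-aligned); 12..16  -- padding (4B); 16..24  lock  (8B, 8-aligned); 24..25  rss  (1B, 1-aligned); 25..32  -- tail padding (7B); sizeof = 32, alignof = 8
0..4  checksum  (4B, 4-aligned)
4..8  -- padding (4B)
8..16  src  (8B, 8-aligned)
16..24  payload_len  (8B, 8-aligned)
24..25  proto  (1B, 1-aligned)
25..32  -- padding (7B)
32..64  port  (32B, 8-aligned)
within Frame: refcount at 8
32 + 8 = 40

40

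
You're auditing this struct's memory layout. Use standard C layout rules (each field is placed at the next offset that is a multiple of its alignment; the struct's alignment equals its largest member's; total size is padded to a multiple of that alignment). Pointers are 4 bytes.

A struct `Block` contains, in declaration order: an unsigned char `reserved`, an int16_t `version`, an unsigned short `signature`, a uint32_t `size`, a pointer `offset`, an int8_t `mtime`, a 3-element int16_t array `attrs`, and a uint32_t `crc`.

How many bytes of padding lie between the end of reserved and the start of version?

1

reserved at 0 (size 1, align 1) → ends 1
pad 1 to align 2 for version
version at 2 (size 2, align 2) → ends 4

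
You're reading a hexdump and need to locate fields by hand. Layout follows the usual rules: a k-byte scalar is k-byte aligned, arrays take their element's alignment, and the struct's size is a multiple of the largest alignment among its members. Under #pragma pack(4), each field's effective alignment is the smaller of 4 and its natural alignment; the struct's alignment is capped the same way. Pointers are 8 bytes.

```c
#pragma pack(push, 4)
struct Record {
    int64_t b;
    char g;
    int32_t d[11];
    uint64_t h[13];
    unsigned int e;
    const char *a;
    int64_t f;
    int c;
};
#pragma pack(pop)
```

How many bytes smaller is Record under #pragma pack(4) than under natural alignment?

natural layout:
  0..8  b  (8B, 8-aligned)
  8..9  g  (1B, 1-aligned)
  9..12  -- padding (3B)
  12..56  d  (44B, 4-aligned)
  56..160  h  (104B, 8-aligned)
  160..164  e  (4B, 4-aligned)
  164..168  -- padding (4B)
  168..176  a  (8B, 8-aligned)
  176..184  f  (8B, 8-aligned)
  184..188  c  (4B, 4-aligned)
  188..192  -- tail padding (4B)
  sizeof = 192, alignof = 8
packed(4) layout:
  0..8  b  (8B, 4-aligned)
  8..9  g  (1B, 1-aligned)
  9..12  -- padding (3B)
  12..56  d  (44B, 4-aligned)
  56..160  h  (104B, 4-aligned)
  160..164  e  (4B, 4-aligned)
  164..172  a  (8B, 4-aligned)
  172..180  f  (8B, 4-aligned)
  180..184  c  (4B, 4-aligned)
  sizeof = 184, alignof = 4
192 − 184 = 8

8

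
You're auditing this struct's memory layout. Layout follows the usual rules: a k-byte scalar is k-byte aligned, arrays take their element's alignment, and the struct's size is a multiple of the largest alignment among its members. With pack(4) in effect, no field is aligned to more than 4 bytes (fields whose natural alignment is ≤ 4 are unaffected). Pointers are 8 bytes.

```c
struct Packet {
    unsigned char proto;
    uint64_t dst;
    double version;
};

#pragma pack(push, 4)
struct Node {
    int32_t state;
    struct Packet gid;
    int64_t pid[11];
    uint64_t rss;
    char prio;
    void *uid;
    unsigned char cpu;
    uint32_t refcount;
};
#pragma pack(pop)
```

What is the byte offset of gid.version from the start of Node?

20

Packet: @0: proto [1B, align 1] → 1; +7 pad (align 8); @8: dst [8B, align 8] → 16; @16: version [8B, align 8] → 24; size 24, align 8
@0: state [4B, align 4] → 4
@4: gid [24B, align 4] → 28
within Packet: version at 16
4 + 16 = 20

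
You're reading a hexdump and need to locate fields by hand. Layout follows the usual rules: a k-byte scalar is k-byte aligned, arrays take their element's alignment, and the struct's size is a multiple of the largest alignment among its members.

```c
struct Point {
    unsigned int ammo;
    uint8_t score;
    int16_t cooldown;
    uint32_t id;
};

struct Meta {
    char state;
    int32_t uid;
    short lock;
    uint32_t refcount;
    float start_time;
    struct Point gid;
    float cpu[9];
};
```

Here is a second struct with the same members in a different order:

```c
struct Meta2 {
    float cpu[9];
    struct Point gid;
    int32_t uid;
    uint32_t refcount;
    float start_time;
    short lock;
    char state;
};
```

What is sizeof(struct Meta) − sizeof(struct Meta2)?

4

Point: @0: ammo [4B, align 4] → 4; @4: score [1B, align 1] → 5; +1 pad (align 2); @6: cooldown [2B, align 2] → 8; @8: id [4B, align 4] → 12; size 12, align 4
@0: state [1B, align 1] → 1
+3 pad (align 4)
@4: uid [4B, align 4] → 8
@8: lock [2B, align 2] → 10
+2 pad (align 4)
@12: refcount [4B, align 4] → 16
@16: start_time [4B, align 4] → 20
@20: gid [12B, align 4] → 32
@32: cpu [36B, align 4] → 68
size 68, align 4
— Meta2 —
@0: cpu [36B, align 4] → 36
@36: gid [12B, align 4] → 48
@48: uid [4B, align 4] → 52
@52: refcount [4B, align 4] → 56
@56: start_time [4B, align 4] → 60
@60: lock [2B, align 2] → 62
@62: state [1B, align 1] → 63
+1 tail pad (align 4)
size 64, align 4
68 − 64 = 4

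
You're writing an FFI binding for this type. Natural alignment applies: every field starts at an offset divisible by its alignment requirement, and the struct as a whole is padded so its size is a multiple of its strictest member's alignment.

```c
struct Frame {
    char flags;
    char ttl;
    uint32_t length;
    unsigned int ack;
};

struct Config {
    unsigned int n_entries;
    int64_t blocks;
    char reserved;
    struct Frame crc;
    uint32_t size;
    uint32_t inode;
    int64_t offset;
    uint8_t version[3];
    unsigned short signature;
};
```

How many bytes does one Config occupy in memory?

Frame: @0: flags [1B, align 1] → 1; @1: ttl [1B, align 1] → 2; +2 pad (align 4); @4: length [4B, align 4] → 8; @8: ack [4B, align 4] → 12; size 12, align 4
@0: n_entries [4B, align 4] → 4
+4 pad (align 8)
@8: blocks [8B, align 8] → 16
@16: reserved [1B, align 1] → 17
+3 pad (align 4)
@20: crc [12B, align 4] → 32
@32: size [4B, align 4] → 36
@36: inode [4B, align 4] → 40
@40: offset [8B, align 8] → 48
@48: version [3B, align 1] → 51
+1 pad (align 2)
@52: signature [2B, align 2] → 54
+2 tail pad (align 8)
size 56, align 8

56 bytes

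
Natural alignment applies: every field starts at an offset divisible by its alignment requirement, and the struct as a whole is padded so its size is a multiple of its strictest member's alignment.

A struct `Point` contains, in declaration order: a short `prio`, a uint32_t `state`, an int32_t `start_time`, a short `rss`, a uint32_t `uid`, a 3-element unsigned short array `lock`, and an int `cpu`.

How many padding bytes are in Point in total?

prio at 0 (size 2, align 2) → ends 2
pad 2 to align 4 for state
state at 4 (size 4, align 4) → ends 8
start_time at 8 (size 4, align 4) → ends 12
rss at 12 (size 2, align 2) → ends 14
pad 2 to align 4 for uid
uid at 16 (size 4, align 4) → ends 20
lock at 20 (size 6, align 2) → ends 26
pad 2 to align 4 for cpu
cpu at 28 (size 4, align 4) → ends 32
total 32 bytes, alignment 4
data bytes 26, size 32 → padding 6

6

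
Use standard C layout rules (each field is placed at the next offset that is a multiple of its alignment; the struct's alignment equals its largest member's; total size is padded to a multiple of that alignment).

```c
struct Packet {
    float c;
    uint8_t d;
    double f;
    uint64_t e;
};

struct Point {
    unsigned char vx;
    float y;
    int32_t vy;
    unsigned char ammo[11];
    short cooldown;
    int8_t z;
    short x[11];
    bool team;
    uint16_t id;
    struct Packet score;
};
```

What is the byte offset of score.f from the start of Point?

Packet: 0..4  c  (4B, 4-aligned); 4..5  d  (1B, 1-aligned); 5..8  -- padding (3B); 8..16  f  (8B, 8-aligned); 16..24  e  (8B, 8-aligned); sizeof = 24, alignof = 8
0..1  vx  (1B, 1-aligned)
1..4  -- padding (3B)
4..8  y  (4B, 4-aligned)
8..12  vy  (4B, 4-aligned)
12..23  ammo  (11B, 1-aligned)
23..24  -- padding (1B)
24..26  cooldown  (2B, 2-aligned)
26..27  z  (1B, 1-aligned)
27..28  -- padding (1B)
28..50  x  (22B, 2-aligned)
50..51  team  (1B, 1-aligned)
51..52  -- padding (1B)
52..54  id  (2B, 2-aligned)
54..56  -- padding (2B)
56..80  score  (24B, 8-aligned)
within Packet: f at 8
56 + 8 = 64

64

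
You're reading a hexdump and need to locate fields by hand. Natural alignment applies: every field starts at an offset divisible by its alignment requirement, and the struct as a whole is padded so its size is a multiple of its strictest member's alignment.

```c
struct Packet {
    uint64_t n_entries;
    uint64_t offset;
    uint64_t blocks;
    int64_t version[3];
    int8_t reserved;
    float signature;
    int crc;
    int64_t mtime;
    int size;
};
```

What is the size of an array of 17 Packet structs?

0..8  n_entries  (8B, 8-aligned)
8..16  offset  (8B, 8-aligned)
16..24  blocks  (8B, 8-aligned)
24..48  version  (24B, 8-aligned)
48..49  reserved  (1B, 1-aligned)
49..52  -- padding (3B)
52..56  signature  (4B, 4-aligned)
56..60  crc  (4B, 4-aligned)
60..64  -- padding (4B)
64..72  mtime  (8B, 8-aligned)
72..76  size  (4B, 4-aligned)
76..80  -- tail padding (4B)
sizeof = 80, alignof = 8
array of 17: 17 × 80 = 1360

1360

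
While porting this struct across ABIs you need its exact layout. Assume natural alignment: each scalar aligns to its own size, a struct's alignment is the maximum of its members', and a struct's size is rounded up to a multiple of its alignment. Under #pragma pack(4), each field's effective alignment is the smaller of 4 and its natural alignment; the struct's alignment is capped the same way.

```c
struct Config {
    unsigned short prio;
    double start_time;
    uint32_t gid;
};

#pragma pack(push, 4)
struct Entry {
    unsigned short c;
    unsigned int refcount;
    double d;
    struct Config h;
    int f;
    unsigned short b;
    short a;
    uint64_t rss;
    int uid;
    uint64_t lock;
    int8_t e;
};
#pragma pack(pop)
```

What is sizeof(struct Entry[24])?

Config: 0..2  prio  (2B, 2-aligned); 2..8  -- padding (6B); 8..16  start_time  (8B, 8-aligned); 16..20  gid  (4B, 4-aligned); 20..24  -- tail padding (4B); sizeof = 24, alignof = 8
0..2  c  (2B, 2-aligned)
2..4  -- padding (2B)
4..8  refcount  (4B, 4-aligned)
8..16  d  (8B, 4-aligned)
16..40  h  (24B, 4-aligned)
40..44  f  (4B, 4-aligned)
44..46  b  (2B, 2-aligned)
46..48  a  (2B, 2-aligned)
48..56  rss  (8B, 4-aligned)
56..60  uid  (4B, 4-aligned)
60..68  lock  (8B, 4-aligned)
68..69  e  (1B, 1-aligned)
69..72  -- tail padding (3B)
sizeof = 72, alignof = 4
array of 24: 24 × 72 = 1728

1728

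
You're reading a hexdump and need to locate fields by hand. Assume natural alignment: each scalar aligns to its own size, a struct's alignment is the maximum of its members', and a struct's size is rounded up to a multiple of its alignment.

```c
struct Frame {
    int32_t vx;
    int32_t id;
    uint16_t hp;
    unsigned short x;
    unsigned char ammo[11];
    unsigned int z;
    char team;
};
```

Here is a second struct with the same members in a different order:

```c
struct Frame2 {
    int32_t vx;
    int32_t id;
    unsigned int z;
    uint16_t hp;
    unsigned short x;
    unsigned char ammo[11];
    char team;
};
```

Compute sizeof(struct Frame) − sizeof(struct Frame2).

4

0..4  vx  (4B, 4-aligned)
4..8  id  (4B, 4-aligned)
8..10  hp  (2B, 2-aligned)
10..12  x  (2B, 2-aligned)
12..23  ammo  (11B, 1-aligned)
23..24  -- padding (1B)
24..28  z  (4B, 4-aligned)
28..29  team  (1B, 1-aligned)
29..32  -- tail padding (3B)
sizeof = 32, alignof = 4
— Frame2 —
0..4  vx  (4B, 4-aligned)
4..8  id  (4B, 4-aligned)
8..12  z  (4B, 4-aligned)
12..14  hp  (2B, 2-aligned)
14..16  x  (2B, 2-aligned)
16..27  ammo  (11B, 1-aligned)
27..28  team  (1B, 1-aligned)
sizeof = 28, alignof = 4
32 − 28 = 4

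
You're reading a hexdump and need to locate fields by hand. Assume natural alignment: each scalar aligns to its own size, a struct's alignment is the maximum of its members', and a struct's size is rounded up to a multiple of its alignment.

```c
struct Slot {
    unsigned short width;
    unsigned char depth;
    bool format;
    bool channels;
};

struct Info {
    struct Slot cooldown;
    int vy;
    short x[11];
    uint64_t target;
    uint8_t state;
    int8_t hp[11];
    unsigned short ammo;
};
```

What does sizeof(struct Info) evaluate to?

64 bytes

Slot: 0..2  width  (2B, 2-aligned); 2..3  depth  (1B, 1-aligned); 3..4  format  (1B, 1-aligned); 4..5  channels  (1B, 1-aligned); 5..6  -- tail padding (1B); sizeof = 6, alignof = 2
0..6  cooldown  (6B, 2-aligned)
6..8  -- padding (2B)
8..12  vy  (4B, 4-aligned)
12..34  x  (22B, 2-aligned)
34..40  -- padding (6B)
40..48  target  (8B, 8-aligned)
48..49  state  (1B, 1-aligned)
49..60  hp  (11B, 1-aligned)
60..62  ammo  (2B, 2-aligned)
62..64  -- tail padding (2B)
sizeof = 64, alignof = 8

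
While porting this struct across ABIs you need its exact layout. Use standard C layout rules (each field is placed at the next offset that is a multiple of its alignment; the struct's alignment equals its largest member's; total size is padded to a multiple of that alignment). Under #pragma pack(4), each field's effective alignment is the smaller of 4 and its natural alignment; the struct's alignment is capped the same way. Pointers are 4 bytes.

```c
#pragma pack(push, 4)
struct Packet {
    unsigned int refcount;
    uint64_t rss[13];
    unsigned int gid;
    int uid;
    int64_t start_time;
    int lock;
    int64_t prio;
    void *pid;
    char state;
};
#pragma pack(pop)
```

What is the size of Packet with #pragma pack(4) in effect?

144

refcount at 0 (size 4, align 4) → ends 4
rss at 4 (size 104, align 4) → ends 108
gid at 108 (size 4, align 4) → ends 112
uid at 112 (size 4, align 4) → ends 116
start_time at 116 (size 8, align 4) → ends 124
lock at 124 (size 4, align 4) → ends 128
prio at 128 (size 8, align 4) → ends 136
pid at 136 (size 4, align 4) → ends 140
state at 140 (size 1, align 1) → ends 141
tail pad 3 to reach multiple of 4
total 144 bytes, alignment 4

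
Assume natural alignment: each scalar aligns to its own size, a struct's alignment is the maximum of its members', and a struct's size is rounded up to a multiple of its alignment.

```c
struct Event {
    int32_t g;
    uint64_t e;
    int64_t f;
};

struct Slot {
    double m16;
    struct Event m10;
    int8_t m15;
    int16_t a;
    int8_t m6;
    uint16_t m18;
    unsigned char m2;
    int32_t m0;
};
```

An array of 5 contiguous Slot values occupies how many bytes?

240

Event: 0..4  g  (4B, 4-aligned); 4..8  -- padding (4B); 8..16  e  (8B, 8-aligned); 16..24  f  (8B, 8-aligned); sizeof = 24, alignof = 8
0..8  m16  (8B, 8-aligned)
8..32  m10  (24B, 8-aligned)
32..33  m15  (1B, 1-aligned)
33..34  -- padding (1B)
34..36  a  (2B, 2-aligned)
36..37  m6  (1B, 1-aligned)
37..38  -- padding (1B)
38..40  m18  (2B, 2-aligned)
40..41  m2  (1B, 1-aligned)
41..44  -- padding (3B)
44..48  m0  (4B, 4-aligned)
sizeof = 48, alignof = 8
array of 5: 5 × 48 = 240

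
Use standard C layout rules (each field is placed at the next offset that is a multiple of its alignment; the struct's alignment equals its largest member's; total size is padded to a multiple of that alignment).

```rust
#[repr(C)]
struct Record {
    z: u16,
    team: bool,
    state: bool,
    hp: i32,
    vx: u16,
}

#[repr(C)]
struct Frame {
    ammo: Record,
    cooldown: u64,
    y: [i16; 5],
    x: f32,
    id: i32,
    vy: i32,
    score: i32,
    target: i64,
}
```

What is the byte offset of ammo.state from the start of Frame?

3

Record: @0: z [2B, align 2] → 2; @2: team [1B, align 1] → 3; @3: state [1B, align 1] → 4; @4: hp [4B, align 4] → 8; @8: vx [2B, align 2] → 10; +2 tail pad (align 4); size 12, align 4
@0: ammo [12B, align 4] → 12
within Record: state at 3
0 + 3 = 3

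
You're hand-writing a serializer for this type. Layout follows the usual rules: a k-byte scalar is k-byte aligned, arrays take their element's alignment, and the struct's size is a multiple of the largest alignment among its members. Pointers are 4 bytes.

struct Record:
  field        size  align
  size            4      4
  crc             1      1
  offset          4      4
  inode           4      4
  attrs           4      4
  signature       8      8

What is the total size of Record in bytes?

0..4  size  (4B, 4-aligned)
4..5  crc  (1B, 1-aligned)
5..8  -- padding (3B)
8..12  offset  (4B, 4-aligned)
12..16  inode  (4B, 4-aligned)
16..20  attrs  (4B, 4-aligned)
20..24  -- padding (4B)
24..32  signature  (8B, 8-aligned)
sizeof = 32, alignof = 8

32 bytes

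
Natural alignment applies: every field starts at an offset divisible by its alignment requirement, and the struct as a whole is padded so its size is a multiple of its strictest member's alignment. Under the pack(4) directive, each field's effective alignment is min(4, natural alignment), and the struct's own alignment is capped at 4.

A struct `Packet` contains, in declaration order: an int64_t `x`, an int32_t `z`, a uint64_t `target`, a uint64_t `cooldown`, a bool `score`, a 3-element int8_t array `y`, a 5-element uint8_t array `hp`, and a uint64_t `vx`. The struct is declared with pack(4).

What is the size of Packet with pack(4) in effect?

48

0..8  x  (8B, 4-aligned)
8..12  z  (4B, 4-aligned)
12..20  target  (8B, 4-aligned)
20..28  cooldown  (8B, 4-aligned)
28..29  score  (1B, 1-aligned)
29..32  y  (3B, 1-aligned)
32..37  hp  (5B, 1-aligned)
37..40  -- padding (3B)
40..48  vx  (8B, 4-aligned)
sizeof = 48, alignof = 4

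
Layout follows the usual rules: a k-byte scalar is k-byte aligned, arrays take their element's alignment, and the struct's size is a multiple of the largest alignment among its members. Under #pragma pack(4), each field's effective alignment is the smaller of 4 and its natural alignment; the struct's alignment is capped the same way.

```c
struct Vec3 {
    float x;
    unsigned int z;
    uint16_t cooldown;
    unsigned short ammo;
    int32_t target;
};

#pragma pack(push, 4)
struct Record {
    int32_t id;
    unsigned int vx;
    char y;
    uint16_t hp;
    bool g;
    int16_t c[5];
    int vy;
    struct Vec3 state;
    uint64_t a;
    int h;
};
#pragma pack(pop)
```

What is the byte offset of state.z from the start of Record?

Vec3: @0: x [4B, align 4] → 4; @4: z [4B, align 4] → 8; @8: cooldown [2B, align 2] → 10; @10: ammo [2B, align 2] → 12; @12: target [4B, align 4] → 16; size 16, align 4
@0: id [4B, align 4] → 4
@4: vx [4B, align 4] → 8
@8: y [1B, align 1] → 9
+1 pad (align 2)
@10: hp [2B, align 2] → 12
@12: g [1B, align 1] → 13
+1 pad (align 2)
@14: c [10B, align 2] → 24
@24: vy [4B, align 4] → 28
@28: state [16B, align 4] → 44
within Vec3: z at 4
28 + 4 = 32

32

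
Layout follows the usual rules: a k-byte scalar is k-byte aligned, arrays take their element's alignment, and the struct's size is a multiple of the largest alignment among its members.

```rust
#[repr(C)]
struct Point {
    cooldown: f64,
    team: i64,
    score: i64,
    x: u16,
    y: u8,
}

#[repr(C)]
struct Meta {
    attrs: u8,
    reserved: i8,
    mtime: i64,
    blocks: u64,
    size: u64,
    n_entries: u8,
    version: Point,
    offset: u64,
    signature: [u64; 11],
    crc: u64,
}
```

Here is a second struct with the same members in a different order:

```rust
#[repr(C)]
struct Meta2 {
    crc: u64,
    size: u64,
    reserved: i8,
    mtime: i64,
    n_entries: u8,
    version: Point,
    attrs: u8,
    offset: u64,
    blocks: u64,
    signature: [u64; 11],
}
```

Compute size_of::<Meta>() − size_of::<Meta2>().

-8

Point: @0: cooldown [8B, align 8] → 8; @8: team [8B, align 8] → 16; @16: score [8B, align 8] → 24; @24: x [2B, align 2] → 26; @26: y [1B, align 1] → 27; +5 tail pad (align 8); size 32, align 8
@0: attrs [1B, align 1] → 1
@1: reserved [1B, align 1] → 2
+6 pad (align 8)
@8: mtime [8B, align 8] → 16
@16: blocks [8B, align 8] → 24
@24: size [8B, align 8] → 32
@32: n_entries [1B, align 1] → 33
+7 pad (align 8)
@40: version [32B, align 8] → 72
@72: offset [8B, align 8] → 80
@80: signature [88B, align 8] → 168
@168: crc [8B, align 8] → 176
size 176, align 8
— Meta2 —
@0: crc [8B, align 8] → 8
@8: size [8B, align 8] → 16
@16: reserved [1B, align 1] → 17
+7 pad (align 8)
@24: mtime [8B, align 8] → 32
@32: n_entries [1B, align 1] → 33
+7 pad (align 8)
@40: version [32B, align 8] → 72
@72: attrs [1B, align 1] → 73
+7 pad (align 8)
@80: offset [8B, align 8] → 88
@88: blocks [8B, align 8] → 96
@96: signature [88B, align 8] → 184
size 184, align 8
176 − 184 = -8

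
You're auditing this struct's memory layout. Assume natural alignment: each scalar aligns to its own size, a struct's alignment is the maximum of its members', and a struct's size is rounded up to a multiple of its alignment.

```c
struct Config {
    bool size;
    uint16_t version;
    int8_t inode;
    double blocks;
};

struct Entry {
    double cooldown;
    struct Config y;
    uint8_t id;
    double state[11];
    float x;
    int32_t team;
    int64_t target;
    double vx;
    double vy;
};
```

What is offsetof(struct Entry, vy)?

144

Config: size at 0 (size 1, align 1) → ends 1; pad 1 to align 2 for version; version at 2 (size 2, align 2) → ends 4; inode at 4 (size 1, align 1) → ends 5; pad 3 to align 8 for blocks; blocks at 8 (size 8, align 8) → ends 16; total 16 bytes, alignment 8
cooldown at 0 (size 8, align 8) → ends 8
y at 8 (size 16, align 8) → ends 24
id at 24 (size 1, align 1) → ends 25
pad 7 to align 8 for state
state at 32 (size 88, align 8) → ends 120
x at 120 (size 4, align 4) → ends 124
team at 124 (size 4, align 4) → ends 128
target at 128 (size 8, align 8) → ends 136
vx at 136 (size 8, align 8) → ends 144
vy at 144 (size 8, align 8) → ends 152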